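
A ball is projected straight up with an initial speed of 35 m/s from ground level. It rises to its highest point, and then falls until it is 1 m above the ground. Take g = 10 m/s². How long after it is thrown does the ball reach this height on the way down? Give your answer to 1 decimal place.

7.0 s

Phase 1 (rising): v₀ = 35.0 m/s, a = -10 m/s².
v = v₀ + at → t = (0 − 35.0) / -10 = 3.50 s
v² = v₀² + 2aΔx → Δx = (0² − 35.0²)/(2·-10) = 61.2 m

Phase 2 (falling): v₀ = 0 m/s, a = -10 m/s².
Falls 60.2 m from rest: t = √(2·60.2/10) = 3.47 s; v = g·t = 34.7 m/s.
Total time = 3.50 + 3.47 = 6.97 s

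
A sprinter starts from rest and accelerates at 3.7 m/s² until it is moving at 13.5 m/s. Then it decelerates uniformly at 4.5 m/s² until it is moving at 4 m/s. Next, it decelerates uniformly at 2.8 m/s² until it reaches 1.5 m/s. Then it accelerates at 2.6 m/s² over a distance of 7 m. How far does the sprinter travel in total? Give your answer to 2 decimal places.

Phase 1 (accelerating): v₀ = 0 m/s, a = 3.7 m/s².
v = v₀ + at → t = (13.5 − 0) / 3.7 = 3.65 s
v² = v₀² + 2aΔx → Δx = (13.5² − 0²)/(2·3.7) = 24.6 m

Phase 2 (decelerating): v₀ = 13.5 m/s, a = -4.5 m/s².
v = v₀ + at → t = (4 − 13.5) / -4.5 = 2.11 s
v² = v₀² + 2aΔx → Δx = (4² − 13.5²)/(2·-4.5) = 18.5 m

Phase 3 (decelerating): v₀ = 4.00 m/s, a = -2.8 m/s².
v = v₀ + at → t = (1.5 − 4.00) / -2.8 = 0.893 s
v² = v₀² + 2aΔx → Δx = (1.5² − 4.00²)/(2·-2.8) = 2.46 m

Phase 4 (accelerating): v₀ = 1.50 m/s, a = 2.6 m/s².
v² = v₀² + 2aΔx = 1.50² + 2·2.6·7 = 38.6 → v = 6.22 m/s
t = (v − v₀)/a = (6.22 − 1.50)/2.6 = 1.81 s
Total distance = 24.6 + 18.5 + 2.46 + 7.00 = 52.6 m

52.56 m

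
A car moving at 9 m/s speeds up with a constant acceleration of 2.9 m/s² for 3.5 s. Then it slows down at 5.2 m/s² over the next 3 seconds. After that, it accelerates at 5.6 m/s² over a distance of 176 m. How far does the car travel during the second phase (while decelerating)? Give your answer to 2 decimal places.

34.05 m

Phase 1 (accelerating): v₀ = 9.00 m/s, a = 2.9 m/s².
v = v₀ + at = 9.00 + (2.9)(3.5) = 19.1 m/s
Δx = v₀t + ½at² = 9.00·3.5 + 0.5·2.9·3.5² = 49.3 m

Phase 2 (decelerating): v₀ = 19.1 m/s, a = -5.2 m/s².
v = v₀ + at = 19.1 + (-5.2)(3) = 3.55 m/s
Δx = v₀t + ½at² = 19.1·3 + 0.5·-5.2·3² = 34.0 m
Distance in phase 2 = 34.0 m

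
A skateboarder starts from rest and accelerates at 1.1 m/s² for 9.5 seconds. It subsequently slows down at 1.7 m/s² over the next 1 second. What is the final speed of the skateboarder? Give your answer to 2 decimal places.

Phase 1 (accelerating): v₀ = 0 m/s, a = 1.1 m/s².
v = v₀ + at = 0 + (1.1)(9.5) = 10.5 m/s
Δx = v₀t + ½at² = 0·9.5 + 0.5·1.1·9.5² = 49.6 m

Phase 2 (decelerating): v₀ = 10.5 m/s, a = -1.7 m/s².
v = v₀ + at = 10.5 + (-1.7)(1) = 8.75 m/s
Δx = v₀t + ½at² = 10.5·1 + 0.5·-1.7·1² = 9.60 m
Final speed = 8.75 m/s

8.75 m/s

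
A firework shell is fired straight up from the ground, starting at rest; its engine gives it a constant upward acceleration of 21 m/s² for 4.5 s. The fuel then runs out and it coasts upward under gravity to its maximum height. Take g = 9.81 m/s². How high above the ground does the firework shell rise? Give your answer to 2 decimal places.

Phase 1 (powered ascent): v₀ = 0 m/s, a = 21 m/s².
v = v₀ + at = 0 + (21)(4.5) = 94.5 m/s
Δx = v₀t + ½at² = 0·4.5 + 0.5·21·4.5² = 213 m

Phase 2 (coasting upward): v₀ = 94.5 m/s, a = -9.81 m/s².
v = v₀ + at → t = (0 − 94.5) / -9.81 = 9.63 s
v² = v₀² + 2aΔx → Δx = (0² − 94.5²)/(2·-9.81) = 455 m
Maximum height = 213 + 455 = 668 m

667.79 m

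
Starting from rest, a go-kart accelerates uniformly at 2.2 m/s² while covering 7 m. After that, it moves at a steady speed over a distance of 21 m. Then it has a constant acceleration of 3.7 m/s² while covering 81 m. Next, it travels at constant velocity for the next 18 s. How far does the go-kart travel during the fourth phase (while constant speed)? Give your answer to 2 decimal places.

Phase 1 (accelerating): v₀ = 0 m/s, a = 2.2 m/s².
v² = v₀² + 2aΔx = 0² + 2·2.2·7 = 30.8 → v = 5.55 m/s
t = (v − v₀)/a = (5.55 − 0)/2.2 = 2.52 s

Phase 2 (constant speed): v₀ = 5.55 m/s, a = 0 m/s².
Constant speed: t = d/v = 21/5.55 = 3.78 s

Phase 3 (accelerating): v₀ = 5.55 m/s, a = 3.7 m/s².
v² = v₀² + 2aΔx = 5.55² + 2·3.7·81 = 630 → v = 25.1 m/s
t = (v − v₀)/a = (25.1 − 5.55)/3.7 = 5.28 s

Phase 4 (constant speed): v₀ = 25.1 m/s, a = 0 m/s².
v = v₀ + at = 25.1 + (0)(18) = 25.1 m/s
Δx = v₀t + ½at² = 25.1·18 + 0.5·0·18² = 452 m
Distance in phase 4 = 452 m

451.87 m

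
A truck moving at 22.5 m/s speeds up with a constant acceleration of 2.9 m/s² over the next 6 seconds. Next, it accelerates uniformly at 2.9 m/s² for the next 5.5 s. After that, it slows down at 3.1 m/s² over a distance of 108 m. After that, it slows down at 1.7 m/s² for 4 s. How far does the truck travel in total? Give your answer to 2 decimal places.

742.89 m

Phase 1 (accelerating): v₀ = 22.5 m/s, a = 2.9 m/s².
v = v₀ + at = 22.5 + (2.9)(6) = 39.9 m/s
Δx = v₀t + ½at² = 22.5·6 + 0.5·2.9·6² = 187 m

Phase 2 (accelerating): v₀ = 39.9 m/s, a = 2.9 m/s².
v = v₀ + at = 39.9 + (2.9)(5.5) = 55.8 m/s
Δx = v₀t + ½at² = 39.9·5.5 + 0.5·2.9·5.5² = 263 m

Phase 3 (decelerating): v₀ = 55.8 m/s, a = -3.1 m/s².
v² = v₀² + 2aΔx = 55.8² + 2·-3.1·108 = 2450 → v = 49.5 m/s
t = (v − v₀)/a = (49.5 − 55.8)/-3.1 = 2.05 s

Phase 4 (decelerating): v₀ = 49.5 m/s, a = -1.7 m/s².
v = v₀ + at = 49.5 + (-1.7)(4) = 42.7 m/s
Δx = v₀t + ½at² = 49.5·4 + 0.5·-1.7·4² = 184 m
Total distance = 187 + 263 + 108 + 184 = 743 m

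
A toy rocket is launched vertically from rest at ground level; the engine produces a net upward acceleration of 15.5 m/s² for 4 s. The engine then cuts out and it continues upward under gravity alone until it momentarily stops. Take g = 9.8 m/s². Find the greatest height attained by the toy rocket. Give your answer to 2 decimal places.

Phase 1 (powered ascent): v₀ = 0 m/s, a = 15.5 m/s².
v = v₀ + at = 0 + (15.5)(4) = 62.0 m/s
Δx = v₀t + ½at² = 0·4 + 0.5·15.5·4² = 124 m

Phase 2 (coasting upward): v₀ = 62.0 m/s, a = -9.8 m/s².
v = v₀ + at → t = (0 − 62.0) / -9.8 = 6.33 s
v² = v₀² + 2aΔx → Δx = (0² − 62.0²)/(2·-9.8) = 196 m
Maximum height = 124 + 196 = 320 m

320.12 m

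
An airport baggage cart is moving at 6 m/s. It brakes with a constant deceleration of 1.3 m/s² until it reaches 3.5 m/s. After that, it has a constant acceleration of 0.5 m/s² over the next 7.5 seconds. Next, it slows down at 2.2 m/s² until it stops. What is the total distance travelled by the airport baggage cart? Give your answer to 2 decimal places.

61.39 m

Phase 1 (decelerating): v₀ = 6.00 m/s, a = -1.3 m/s².
v = v₀ + at → t = (3.5 − 6.00) / -1.3 = 1.92 s
v² = v₀² + 2aΔx → Δx = (3.5² − 6.00²)/(2·-1.3) = 9.13 m

Phase 2 (accelerating): v₀ = 3.50 m/s, a = 0.5 m/s².
v = v₀ + at = 3.50 + (0.5)(7.5) = 7.25 m/s
Δx = v₀t + ½at² = 3.50·7.5 + 0.5·0.5·7.5² = 40.3 m

Phase 3 (decelerating): v₀ = 7.25 m/s, a = -2.2 m/s².
v = v₀ + at → t = (0 − 7.25) / -2.2 = 3.30 s
v² = v₀² + 2aΔx → Δx = (0² − 7.25²)/(2·-2.2) = 11.9 m
Total distance = 9.13 + 40.3 + 11.9 = 61.4 m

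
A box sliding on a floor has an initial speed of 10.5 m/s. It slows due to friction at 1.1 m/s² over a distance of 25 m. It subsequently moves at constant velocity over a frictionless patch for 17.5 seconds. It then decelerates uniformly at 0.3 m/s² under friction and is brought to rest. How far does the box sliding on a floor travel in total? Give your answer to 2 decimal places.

Phase 1 (decelerating): v₀ = 10.5 m/s, a = -1.1 m/s².
v² = v₀² + 2aΔx = 10.5² + 2·-1.1·25 = 55.2 → v = 7.43 m/s
t = (v − v₀)/a = (7.43 − 10.5)/-1.1 = 2.79 s

Phase 2 (constant speed): v₀ = 7.43 m/s, a = 0 m/s².
v = v₀ + at = 7.43 + (0)(17.5) = 7.43 m/s
Δx = v₀t + ½at² = 7.43·17.5 + 0.5·0·17.5² = 130 m

Phase 3 (decelerating): v₀ = 7.43 m/s, a = -0.3 m/s².
v = v₀ + at → t = (0 − 7.43) / -0.3 = 24.8 s
v² = v₀² + 2aΔx → Δx = (0² − 7.43²)/(2·-0.3) = 92.1 m
Total distance = 25.0 + 130 + 92.1 = 247 m

247.16 m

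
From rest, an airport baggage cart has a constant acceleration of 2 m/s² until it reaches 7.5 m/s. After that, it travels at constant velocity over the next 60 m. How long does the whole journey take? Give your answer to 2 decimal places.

11.75 s

Phase 1 (accelerating): v₀ = 0 m/s, a = 2 m/s².
v = v₀ + at → t = (7.5 − 0) / 2 = 3.75 s
v² = v₀² + 2aΔx → Δx = (7.5² − 0²)/(2·2) = 14.1 m

Phase 2 (constant speed): v₀ = 7.50 m/s, a = 0 m/s².
Constant speed: t = d/v = 60/7.50 = 8.00 s
Total time = 3.75 + 8.00 = 11.8 s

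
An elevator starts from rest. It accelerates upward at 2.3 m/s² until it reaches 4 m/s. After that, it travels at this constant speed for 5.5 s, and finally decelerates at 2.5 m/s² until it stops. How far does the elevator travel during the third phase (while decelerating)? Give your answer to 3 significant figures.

3.20 m

Phase 1 (accelerating): v₀ = 0 m/s, a = 2.3 m/s².
v = v₀ + at → t = (4 − 0) / 2.3 = 1.74 s
v² = v₀² + 2aΔx → Δx = (4² − 0²)/(2·2.3) = 3.48 m

Phase 2 (constant speed): v₀ = 4.00 m/s, a = 0 m/s².
v = v₀ + at = 4.00 + (0)(5.5) = 4.00 m/s
Δx = v₀t + ½at² = 4.00·5.5 + 0.5·0·5.5² = 22.0 m

Phase 3 (decelerating): v₀ = 4.00 m/s, a = -2.5 m/s².
v = v₀ + at → t = (0 − 4.00) / -2.5 = 1.60 s
v² = v₀² + 2aΔx → Δx = (0² − 4.00²)/(2·-2.5) = 3.20 m
Distance in phase 3 = 3.20 m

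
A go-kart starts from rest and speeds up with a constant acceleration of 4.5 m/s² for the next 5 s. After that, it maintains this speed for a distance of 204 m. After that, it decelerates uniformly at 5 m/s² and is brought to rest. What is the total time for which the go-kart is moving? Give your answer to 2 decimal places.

18.57 s

Phase 1 (accelerating): v₀ = 0 m/s, a = 4.5 m/s².
v = v₀ + at = 0 + (4.5)(5) = 22.5 m/s
Δx = v₀t + ½at² = 0·5 + 0.5·4.5·5² = 56.2 m

Phase 2 (constant speed): v₀ = 22.5 m/s, a = 0 m/s².
Constant speed: t = d/v = 204/22.5 = 9.07 s

Phase 3 (decelerating): v₀ = 22.5 m/s, a = -5 m/s².
v = v₀ + at → t = (0 − 22.5) / -5 = 4.50 s
v² = v₀² + 2aΔx → Δx = (0² − 22.5²)/(2·-5) = 50.6 m
Total time = 5.00 + 9.07 + 4.50 = 18.6 s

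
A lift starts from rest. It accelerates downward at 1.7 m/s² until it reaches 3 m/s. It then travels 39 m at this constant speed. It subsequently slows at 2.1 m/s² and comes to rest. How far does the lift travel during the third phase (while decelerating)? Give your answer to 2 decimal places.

2.14 m

Phase 1 (accelerating): v₀ = 0 m/s, a = 1.7 m/s².
v = v₀ + at → t = (3 − 0) / 1.7 = 1.76 s
v² = v₀² + 2aΔx → Δx = (3² − 0²)/(2·1.7) = 2.65 m

Phase 2 (constant speed): v₀ = 3.00 m/s, a = 0 m/s².
Constant speed: t = d/v = 39/3.00 = 13.0 s

Phase 3 (decelerating): v₀ = 3.00 m/s, a = -2.1 m/s².
v = v₀ + at → t = (0 − 3.00) / -2.1 = 1.43 s
v² = v₀² + 2aΔx → Δx = (0² − 3.00²)/(2·-2.1) = 2.14 m
Distance in phase 3 = 2.14 m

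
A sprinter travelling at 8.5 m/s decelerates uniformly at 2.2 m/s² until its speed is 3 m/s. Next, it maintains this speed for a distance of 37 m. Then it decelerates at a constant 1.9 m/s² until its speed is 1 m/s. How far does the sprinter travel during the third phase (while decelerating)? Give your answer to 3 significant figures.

2.11 m

Phase 1 (decelerating): v₀ = 8.50 m/s, a = -2.2 m/s².
v = v₀ + at → t = (3 − 8.50) / -2.2 = 2.50 s
v² = v₀² + 2aΔx → Δx = (3² − 8.50²)/(2·-2.2) = 14.4 m

Phase 2 (constant speed): v₀ = 3.00 m/s, a = 0 m/s².
Constant speed: t = d/v = 37/3.00 = 12.3 s

Phase 3 (decelerating): v₀ = 3.00 m/s, a = -1.9 m/s².
v = v₀ + at → t = (1 − 3.00) / -1.9 = 1.05 s
v² = v₀² + 2aΔx → Δx = (1² − 3.00²)/(2·-1.9) = 2.11 m
Distance in phase 3 = 2.11 m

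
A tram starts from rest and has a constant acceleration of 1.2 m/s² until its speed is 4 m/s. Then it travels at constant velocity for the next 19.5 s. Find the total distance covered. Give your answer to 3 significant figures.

84.7 m

Phase 1 (accelerating): v₀ = 0 m/s, a = 1.2 m/s².
v = v₀ + at → t = (4 − 0) / 1.2 = 3.33 s
v² = v₀² + 2aΔx → Δx = (4² − 0²)/(2·1.2) = 6.67 m

Phase 2 (constant speed): v₀ = 4.00 m/s, a = 0 m/s².
v = v₀ + at = 4.00 + (0)(19.5) = 4.00 m/s
Δx = v₀t + ½at² = 4.00·19.5 + 0.5·0·19.5² = 78.0 m
Total distance = 6.67 + 78.0 = 84.7 m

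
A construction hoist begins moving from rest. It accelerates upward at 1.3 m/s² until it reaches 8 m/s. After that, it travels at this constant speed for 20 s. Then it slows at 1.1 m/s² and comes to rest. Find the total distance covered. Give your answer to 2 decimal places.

213.71 m

Phase 1 (accelerating): v₀ = 0 m/s, a = 1.3 m/s².
v = v₀ + at → t = (8 − 0) / 1.3 = 6.15 s
v² = v₀² + 2aΔx → Δx = (8² − 0²)/(2·1.3) = 24.6 m

Phase 2 (constant speed): v₀ = 8.00 m/s, a = 0 m/s².
v = v₀ + at = 8.00 + (0)(20) = 8.00 m/s
Δx = v₀t + ½at² = 8.00·20 + 0.5·0·20² = 160 m

Phase 3 (decelerating): v₀ = 8.00 m/s, a = -1.1 m/s².
v = v₀ + at → t = (0 − 8.00) / -1.1 = 7.27 s
v² = v₀² + 2aΔx → Δx = (0² − 8.00²)/(2·-1.1) = 29.1 m
Total distance = 24.6 + 160 + 29.1 = 214 m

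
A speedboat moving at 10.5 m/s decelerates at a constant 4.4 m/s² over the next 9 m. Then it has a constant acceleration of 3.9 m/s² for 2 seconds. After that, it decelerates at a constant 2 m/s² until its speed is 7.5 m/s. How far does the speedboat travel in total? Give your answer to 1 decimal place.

Phase 1 (decelerating): v₀ = 10.5 m/s, a = -4.4 m/s².
v² = v₀² + 2aΔx = 10.5² + 2·-4.4·9 = 31.0 → v = 5.57 m/s
t = (v − v₀)/a = (5.57 − 10.5)/-4.4 = 1.12 s

Phase 2 (accelerating): v₀ = 5.57 m/s, a = 3.9 m/s².
v = v₀ + at = 5.57 + (3.9)(2) = 13.4 m/s
Δx = v₀t + ½at² = 5.57·2 + 0.5·3.9·2² = 18.9 m

Phase 3 (decelerating): v₀ = 13.4 m/s, a = -2 m/s².
v = v₀ + at → t = (7.5 − 13.4) / -2 = 2.94 s
v² = v₀² + 2aΔx → Δx = (7.5² − 13.4²)/(2·-2) = 30.6 m
Total distance = 9.00 + 18.9 + 30.6 = 58.6 m

58.6 m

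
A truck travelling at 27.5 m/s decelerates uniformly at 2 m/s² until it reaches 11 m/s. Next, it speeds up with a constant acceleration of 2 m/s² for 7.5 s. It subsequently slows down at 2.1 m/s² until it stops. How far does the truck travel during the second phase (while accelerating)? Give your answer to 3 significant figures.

139 m

Phase 1 (decelerating): v₀ = 27.5 m/s, a = -2 m/s².
v = v₀ + at → t = (11 − 27.5) / -2 = 8.25 s
v² = v₀² + 2aΔx → Δx = (11² − 27.5²)/(2·-2) = 159 m

Phase 2 (accelerating): v₀ = 11.0 m/s, a = 2 m/s².
v = v₀ + at = 11.0 + (2)(7.5) = 26.0 m/s
Δx = v₀t + ½at² = 11.0·7.5 + 0.5·2·7.5² = 139 m
Distance in phase 2 = 139 m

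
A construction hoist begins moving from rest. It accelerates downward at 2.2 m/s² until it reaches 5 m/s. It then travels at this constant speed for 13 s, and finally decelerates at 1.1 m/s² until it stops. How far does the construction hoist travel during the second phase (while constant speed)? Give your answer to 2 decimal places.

Phase 1 (accelerating): v₀ = 0 m/s, a = 2.2 m/s².
v = v₀ + at → t = (5 − 0) / 2.2 = 2.27 s
v² = v₀² + 2aΔx → Δx = (5² − 0²)/(2·2.2) = 5.68 m

Phase 2 (constant speed): v₀ = 5.00 m/s, a = 0 m/s².
v = v₀ + at = 5.00 + (0)(13) = 5.00 m/s
Δx = v₀t + ½at² = 5.00·13 + 0.5·0·13² = 65.0 m
Distance in phase 2 = 65.0 m

65.00 m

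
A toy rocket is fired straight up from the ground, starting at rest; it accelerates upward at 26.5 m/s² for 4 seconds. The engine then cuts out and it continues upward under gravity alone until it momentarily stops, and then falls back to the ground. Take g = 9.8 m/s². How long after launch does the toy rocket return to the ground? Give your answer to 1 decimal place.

27.5 s

Phase 1 (powered ascent): v₀ = 0 m/s, a = 26.5 m/s².
v = v₀ + at = 0 + (26.5)(4) = 106 m/s
Δx = v₀t + ½at² = 0·4 + 0.5·26.5·4² = 212 m

Phase 2 (coasting upward): v₀ = 106 m/s, a = -9.8 m/s².
v = v₀ + at → t = (0 − 106) / -9.8 = 10.8 s
v² = v₀² + 2aΔx → Δx = (0² − 106²)/(2·-9.8) = 573 m

Phase 3 (free fall): v₀ = 0 m/s, a = -9.8 m/s².
Falls 785 m from rest: t = √(2·785/9.8) = 12.7 s; v = g·t = 124 m/s.
Total time = 4.00 + 10.8 + 12.7 = 27.5 s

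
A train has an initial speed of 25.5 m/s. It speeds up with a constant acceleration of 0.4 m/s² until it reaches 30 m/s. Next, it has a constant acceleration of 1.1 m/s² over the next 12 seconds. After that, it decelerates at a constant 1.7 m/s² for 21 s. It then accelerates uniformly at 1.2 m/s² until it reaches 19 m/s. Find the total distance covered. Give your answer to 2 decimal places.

1410.72 m

Phase 1 (accelerating): v₀ = 25.5 m/s, a = 0.4 m/s².
v = v₀ + at → t = (30 − 25.5) / 0.4 = 11.2 s
v² = v₀² + 2aΔx → Δx = (30² − 25.5²)/(2·0.4) = 312 m

Phase 2 (accelerating): v₀ = 30.0 m/s, a = 1.1 m/s².
v = v₀ + at = 30.0 + (1.1)(12) = 43.2 m/s
Δx = v₀t + ½at² = 30.0·12 + 0.5·1.1·12² = 439 m

Phase 3 (decelerating): v₀ = 43.2 m/s, a = -1.7 m/s².
v = v₀ + at = 43.2 + (-1.7)(21) = 7.50 m/s
Δx = v₀t + ½at² = 43.2·21 + 0.5·-1.7·21² = 532 m

Phase 4 (accelerating): v₀ = 7.50 m/s, a = 1.2 m/s².
v = v₀ + at → t = (19 − 7.50) / 1.2 = 9.58 s
v² = v₀² + 2aΔx → Δx = (19² − 7.50²)/(2·1.2) = 127 m
Total distance = 312 + 439 + 532 + 127 = 1410 m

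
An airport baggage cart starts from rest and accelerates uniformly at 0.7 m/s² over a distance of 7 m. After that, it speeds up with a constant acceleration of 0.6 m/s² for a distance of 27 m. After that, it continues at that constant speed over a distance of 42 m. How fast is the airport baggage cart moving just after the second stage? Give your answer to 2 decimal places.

6.50 m/s

Phase 1 (accelerating): v₀ = 0 m/s, a = 0.7 m/s².
v² = v₀² + 2aΔx = 0² + 2·0.7·7 = 9.80 → v = 3.13 m/s
t = (v − v₀)/a = (3.13 − 0)/0.7 = 4.47 s

Phase 2 (accelerating): v₀ = 3.13 m/s, a = 0.6 m/s².
v² = v₀² + 2aΔx = 3.13² + 2·0.6·27 = 42.2 → v = 6.50 m/s
t = (v − v₀)/a = (6.50 − 3.13)/0.6 = 5.61 s
Speed at end of phase 2 = 6.50 m/s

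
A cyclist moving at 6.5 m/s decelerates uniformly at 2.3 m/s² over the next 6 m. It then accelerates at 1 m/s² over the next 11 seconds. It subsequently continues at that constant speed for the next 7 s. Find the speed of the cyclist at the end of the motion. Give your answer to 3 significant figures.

14.8 m/s

Phase 1 (decelerating): v₀ = 6.50 m/s, a = -2.3 m/s².
v² = v₀² + 2aΔx = 6.50² + 2·-2.3·6 = 14.7 → v = 3.83 m/s
t = (v − v₀)/a = (3.83 − 6.50)/-2.3 = 1.16 s

Phase 2 (accelerating): v₀ = 3.83 m/s, a = 1 m/s².
v = v₀ + at = 3.83 + (1)(11) = 14.8 m/s
Δx = v₀t + ½at² = 3.83·11 + 0.5·1·11² = 103 m

Phase 3 (constant speed): v₀ = 14.8 m/s, a = 0 m/s².
v = v₀ + at = 14.8 + (0)(7) = 14.8 m/s
Δx = v₀t + ½at² = 14.8·7 + 0.5·0·7² = 104 m
Final speed = 14.8 m/s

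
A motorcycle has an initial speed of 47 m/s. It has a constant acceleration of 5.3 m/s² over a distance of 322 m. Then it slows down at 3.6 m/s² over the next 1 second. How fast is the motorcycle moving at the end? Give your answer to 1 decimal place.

Phase 1 (accelerating): v₀ = 47.0 m/s, a = 5.3 m/s².
v² = v₀² + 2aΔx = 47.0² + 2·5.3·322 = 5620 → v = 75.0 m/s
t = (v − v₀)/a = (75.0 − 47.0)/5.3 = 5.28 s

Phase 2 (decelerating): v₀ = 75.0 m/s, a = -3.6 m/s².
v = v₀ + at = 75.0 + (-3.6)(1) = 71.4 m/s
Δx = v₀t + ½at² = 75.0·1 + 0.5·-3.6·1² = 73.2 m
Final speed = 71.4 m/s

71.4 m/s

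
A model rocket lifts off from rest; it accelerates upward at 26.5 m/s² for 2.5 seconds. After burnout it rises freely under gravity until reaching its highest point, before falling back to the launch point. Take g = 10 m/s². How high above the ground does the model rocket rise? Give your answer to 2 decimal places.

302.27 m

Phase 1 (powered ascent): v₀ = 0 m/s, a = 26.5 m/s².
v = v₀ + at = 0 + (26.5)(2.5) = 66.2 m/s
Δx = v₀t + ½at² = 0·2.5 + 0.5·26.5·2.5² = 82.8 m

Phase 2 (coasting upward): v₀ = 66.2 m/s, a = -10 m/s².
v = v₀ + at → t = (0 − 66.2) / -10 = 6.62 s
v² = v₀² + 2aΔx → Δx = (0² − 66.2²)/(2·-10) = 219 m
Maximum height = 82.8 + 219 = 302 m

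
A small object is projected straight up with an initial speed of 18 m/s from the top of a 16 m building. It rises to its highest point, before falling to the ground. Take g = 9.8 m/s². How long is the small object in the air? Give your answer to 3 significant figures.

4.41 s

Phase 1 (rising): v₀ = 18.0 m/s, a = -9.8 m/s².
v = v₀ + at → t = (0 − 18.0) / -9.8 = 1.84 s
v² = v₀² + 2aΔx → Δx = (0² − 18.0²)/(2·-9.8) = 16.5 m

Phase 2 (falling): v₀ = 0 m/s, a = -9.8 m/s².
Falls 32.5 m from rest: t = √(2·32.5/9.8) = 2.58 s; v = g·t = 25.3 m/s.
Total time = 1.84 + 2.58 = 4.41 s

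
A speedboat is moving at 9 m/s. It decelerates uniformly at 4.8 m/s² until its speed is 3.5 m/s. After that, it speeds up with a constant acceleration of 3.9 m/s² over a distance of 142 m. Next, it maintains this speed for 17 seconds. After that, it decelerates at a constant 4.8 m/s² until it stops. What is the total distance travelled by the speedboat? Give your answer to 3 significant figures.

835 m

Phase 1 (decelerating): v₀ = 9.00 m/s, a = -4.8 m/s².
v = v₀ + at → t = (3.5 − 9.00) / -4.8 = 1.15 s
v² = v₀² + 2aΔx → Δx = (3.5² − 9.00²)/(2·-4.8) = 7.16 m

Phase 2 (accelerating): v₀ = 3.50 m/s, a = 3.9 m/s².
v² = v₀² + 2aΔx = 3.50² + 2·3.9·142 = 1120 → v = 33.5 m/s
t = (v − v₀)/a = (33.5 − 3.50)/3.9 = 7.68 s

Phase 3 (constant speed): v₀ = 33.5 m/s, a = 0 m/s².
v = v₀ + at = 33.5 + (0)(17) = 33.5 m/s
Δx = v₀t + ½at² = 33.5·17 + 0.5·0·17² = 569 m

Phase 4 (decelerating): v₀ = 33.5 m/s, a = -4.8 m/s².
v = v₀ + at → t = (0 − 33.5) / -4.8 = 6.97 s
v² = v₀² + 2aΔx → Δx = (0² − 33.5²)/(2·-4.8) = 117 m
Total distance = 7.16 + 142 + 569 + 117 = 835 m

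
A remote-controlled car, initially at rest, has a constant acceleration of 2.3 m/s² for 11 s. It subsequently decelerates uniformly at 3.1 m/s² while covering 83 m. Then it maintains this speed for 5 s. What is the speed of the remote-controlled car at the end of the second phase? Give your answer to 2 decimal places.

Phase 1 (accelerating): v₀ = 0 m/s, a = 2.3 m/s².
v = v₀ + at = 0 + (2.3)(11) = 25.3 m/s
Δx = v₀t + ½at² = 0·11 + 0.5·2.3·11² = 139 m

Phase 2 (decelerating): v₀ = 25.3 m/s, a = -3.1 m/s².
v² = v₀² + 2aΔx = 25.3² + 2·-3.1·83 = 125 → v = 11.2 m/s
t = (v − v₀)/a = (11.2 − 25.3)/-3.1 = 4.55 s
Speed at end of phase 2 = 11.2 m/s

11.20 m/s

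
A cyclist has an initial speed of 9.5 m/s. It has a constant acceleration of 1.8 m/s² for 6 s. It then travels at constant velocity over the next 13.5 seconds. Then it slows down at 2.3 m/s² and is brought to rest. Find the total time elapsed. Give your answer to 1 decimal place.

Phase 1 (accelerating): v₀ = 9.50 m/s, a = 1.8 m/s².
v = v₀ + at = 9.50 + (1.8)(6) = 20.3 m/s
Δx = v₀t + ½at² = 9.50·6 + 0.5·1.8·6² = 89.4 m

Phase 2 (constant speed): v₀ = 20.3 m/s, a = 0 m/s².
v = v₀ + at = 20.3 + (0)(13.5) = 20.3 m/s
Δx = v₀t + ½at² = 20.3·13.5 + 0.5·0·13.5² = 274 m

Phase 3 (decelerating): v₀ = 20.3 m/s, a = -2.3 m/s².
v = v₀ + at → t = (0 − 20.3) / -2.3 = 8.83 s
v² = v₀² + 2aΔx → Δx = (0² − 20.3²)/(2·-2.3) = 89.6 m
Total time = 6.00 + 13.5 + 8.83 = 28.3 s

28.3 s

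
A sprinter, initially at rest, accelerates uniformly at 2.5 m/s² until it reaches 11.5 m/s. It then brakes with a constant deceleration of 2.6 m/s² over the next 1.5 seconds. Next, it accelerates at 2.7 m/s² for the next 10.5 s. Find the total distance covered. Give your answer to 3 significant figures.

Phase 1 (accelerating): v₀ = 0 m/s, a = 2.5 m/s².
v = v₀ + at → t = (11.5 − 0) / 2.5 = 4.60 s
v² = v₀² + 2aΔx → Δx = (11.5² − 0²)/(2·2.5) = 26.4 m

Phase 2 (decelerating): v₀ = 11.5 m/s, a = -2.6 m/s².
v = v₀ + at = 11.5 + (-2.6)(1.5) = 7.60 m/s
Δx = v₀t + ½at² = 11.5·1.5 + 0.5·-2.6·1.5² = 14.3 m

Phase 3 (accelerating): v₀ = 7.60 m/s, a = 2.7 m/s².
v = v₀ + at = 7.60 + (2.7)(10.5) = 36.0 m/s
Δx = v₀t + ½at² = 7.60·10.5 + 0.5·2.7·10.5² = 229 m
Total distance = 26.4 + 14.3 + 229 = 269 m

269 m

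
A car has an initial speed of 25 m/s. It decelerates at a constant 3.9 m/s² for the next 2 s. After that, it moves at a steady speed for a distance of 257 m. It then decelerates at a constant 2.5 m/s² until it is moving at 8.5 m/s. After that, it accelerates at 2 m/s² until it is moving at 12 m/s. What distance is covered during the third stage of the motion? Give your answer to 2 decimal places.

Phase 1 (decelerating): v₀ = 25.0 m/s, a = -3.9 m/s².
v = v₀ + at = 25.0 + (-3.9)(2) = 17.2 m/s
Δx = v₀t + ½at² = 25.0·2 + 0.5·-3.9·2² = 42.2 m

Phase 2 (constant speed): v₀ = 17.2 m/s, a = 0 m/s².
Constant speed: t = d/v = 257/17.2 = 14.9 s

Phase 3 (decelerating): v₀ = 17.2 m/s, a = -2.5 m/s².
v = v₀ + at → t = (8.5 − 17.2) / -2.5 = 3.48 s
v² = v₀² + 2aΔx → Δx = (8.5² − 17.2²)/(2·-2.5) = 44.7 m
Distance in phase 3 = 44.7 m

44.72 m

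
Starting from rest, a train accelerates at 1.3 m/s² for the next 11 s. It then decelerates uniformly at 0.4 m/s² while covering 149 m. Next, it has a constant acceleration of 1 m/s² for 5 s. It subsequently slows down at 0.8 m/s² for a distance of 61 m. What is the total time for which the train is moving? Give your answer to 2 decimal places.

Phase 1 (accelerating): v₀ = 0 m/s, a = 1.3 m/s².
v = v₀ + at = 0 + (1.3)(11) = 14.3 m/s
Δx = v₀t + ½at² = 0·11 + 0.5·1.3·11² = 78.7 m

Phase 2 (decelerating): v₀ = 14.3 m/s, a = -0.4 m/s².
v² = v₀² + 2aΔx = 14.3² + 2·-0.4·149 = 85.3 → v = 9.24 m/s
t = (v − v₀)/a = (9.24 − 14.3)/-0.4 = 12.7 s

Phase 3 (accelerating): v₀ = 9.24 m/s, a = 1 m/s².
v = v₀ + at = 9.24 + (1)(5) = 14.2 m/s
Δx = v₀t + ½at² = 9.24·5 + 0.5·1·5² = 58.7 m

Phase 4 (decelerating): v₀ = 14.2 m/s, a = -0.8 m/s².
v² = v₀² + 2aΔx = 14.2² + 2·-0.8·61 = 105 → v = 10.2 m/s
t = (v − v₀)/a = (10.2 − 14.2)/-0.8 = 4.98 s
Total time = 11.0 + 12.7 + 5.00 + 4.98 = 33.6 s

33.64 s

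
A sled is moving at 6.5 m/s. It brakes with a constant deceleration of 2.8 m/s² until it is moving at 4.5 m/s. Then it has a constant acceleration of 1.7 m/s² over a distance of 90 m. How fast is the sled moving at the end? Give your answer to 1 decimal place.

Phase 1 (decelerating): v₀ = 6.50 m/s, a = -2.8 m/s².
v = v₀ + at → t = (4.5 − 6.50) / -2.8 = 0.714 s
v² = v₀² + 2aΔx → Δx = (4.5² − 6.50²)/(2·-2.8) = 3.93 m

Phase 2 (accelerating): v₀ = 4.50 m/s, a = 1.7 m/s².
v² = v₀² + 2aΔx = 4.50² + 2·1.7·90 = 326 → v = 18.1 m/s
t = (v − v₀)/a = (18.1 − 4.50)/1.7 = 7.98 s
Final speed = 18.1 m/s

18.1 m/s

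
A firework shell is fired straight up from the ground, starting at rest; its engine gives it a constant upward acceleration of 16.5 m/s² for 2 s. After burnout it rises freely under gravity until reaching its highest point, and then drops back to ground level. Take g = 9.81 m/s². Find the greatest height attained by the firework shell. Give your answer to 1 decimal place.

Phase 1 (powered ascent): v₀ = 0 m/s, a = 16.5 m/s².
v = v₀ + at = 0 + (16.5)(2) = 33.0 m/s
Δx = v₀t + ½at² = 0·2 + 0.5·16.5·2² = 33.0 m

Phase 2 (coasting upward): v₀ = 33.0 m/s, a = -9.81 m/s².
v = v₀ + at → t = (0 − 33.0) / -9.81 = 3.36 s
v² = v₀² + 2aΔx → Δx = (0² − 33.0²)/(2·-9.81) = 55.5 m
Maximum height = 33.0 + 55.5 = 88.5 m

88.5 m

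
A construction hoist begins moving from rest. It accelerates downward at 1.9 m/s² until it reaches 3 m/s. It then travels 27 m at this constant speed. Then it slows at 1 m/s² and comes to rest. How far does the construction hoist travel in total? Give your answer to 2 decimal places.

33.87 m

Phase 1 (accelerating): v₀ = 0 m/s, a = 1.9 m/s².
v = v₀ + at → t = (3 − 0) / 1.9 = 1.58 s
v² = v₀² + 2aΔx → Δx = (3² − 0²)/(2·1.9) = 2.37 m

Phase 2 (constant speed): v₀ = 3.00 m/s, a = 0 m/s².
Constant speed: t = d/v = 27/3.00 = 9.00 s

Phase 3 (decelerating): v₀ = 3.00 m/s, a = -1 m/s².
v = v₀ + at → t = (0 − 3.00) / -1 = 3.00 s
v² = v₀² + 2aΔx → Δx = (0² − 3.00²)/(2·-1) = 4.50 m
Total distance = 2.37 + 27.0 + 4.50 = 33.9 m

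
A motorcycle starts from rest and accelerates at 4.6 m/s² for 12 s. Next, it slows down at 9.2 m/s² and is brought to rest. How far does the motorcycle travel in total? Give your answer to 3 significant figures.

497 m

Phase 1 (accelerating): v₀ = 0 m/s, a = 4.6 m/s².
v = v₀ + at = 0 + (4.6)(12) = 55.2 m/s
Δx = v₀t + ½at² = 0·12 + 0.5·4.6·12² = 331 m

Phase 2 (decelerating): v₀ = 55.2 m/s, a = -9.2 m/s².
v = v₀ + at → t = (0 − 55.2) / -9.2 = 6.00 s
v² = v₀² + 2aΔx → Δx = (0² − 55.2²)/(2·-9.2) = 166 m
Total distance = 331 + 166 = 497 m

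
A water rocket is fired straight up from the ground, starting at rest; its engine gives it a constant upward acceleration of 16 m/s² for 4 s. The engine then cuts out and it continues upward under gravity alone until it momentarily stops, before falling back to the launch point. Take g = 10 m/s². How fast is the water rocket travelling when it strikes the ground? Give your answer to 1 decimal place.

81.6 m/s

Phase 1 (powered ascent): v₀ = 0 m/s, a = 16 m/s².
v = v₀ + at = 0 + (16)(4) = 64.0 m/s
Δx = v₀t + ½at² = 0·4 + 0.5·16·4² = 128 m

Phase 2 (coasting upward): v₀ = 64.0 m/s, a = -10 m/s².
v = v₀ + at → t = (0 − 64.0) / -10 = 6.40 s
v² = v₀² + 2aΔx → Δx = (0² − 64.0²)/(2·-10) = 205 m

Phase 3 (free fall): v₀ = 0 m/s, a = -10 m/s².
Falls 333 m from rest: t = √(2·333/10) = 8.16 s; v = g·t = 81.6 m/s.
Impact speed = 81.6 m/s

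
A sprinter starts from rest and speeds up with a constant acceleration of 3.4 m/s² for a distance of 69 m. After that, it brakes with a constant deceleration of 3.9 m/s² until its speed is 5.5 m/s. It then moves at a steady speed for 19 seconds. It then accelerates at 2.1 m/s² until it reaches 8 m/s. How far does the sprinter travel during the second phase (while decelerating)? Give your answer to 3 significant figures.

56.3 m

Phase 1 (accelerating): v₀ = 0 m/s, a = 3.4 m/s².
v² = v₀² + 2aΔx = 0² + 2·3.4·69 = 469 → v = 21.7 m/s
t = (v − v₀)/a = (21.7 − 0)/3.4 = 6.37 s

Phase 2 (decelerating): v₀ = 21.7 m/s, a = -3.9 m/s².
v = v₀ + at → t = (5.5 − 21.7) / -3.9 = 4.14 s
v² = v₀² + 2aΔx → Δx = (5.5² − 21.7²)/(2·-3.9) = 56.3 m
Distance in phase 2 = 56.3 m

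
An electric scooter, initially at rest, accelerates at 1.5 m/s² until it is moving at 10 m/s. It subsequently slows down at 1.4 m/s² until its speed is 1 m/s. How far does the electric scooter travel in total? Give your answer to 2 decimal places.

Phase 1 (accelerating): v₀ = 0 m/s, a = 1.5 m/s².
v = v₀ + at → t = (10 − 0) / 1.5 = 6.67 s
v² = v₀² + 2aΔx → Δx = (10² − 0²)/(2·1.5) = 33.3 m

Phase 2 (decelerating): v₀ = 10.0 m/s, a = -1.4 m/s².
v = v₀ + at → t = (1 − 10.0) / -1.4 = 6.43 s
v² = v₀² + 2aΔx → Δx = (1² − 10.0²)/(2·-1.4) = 35.4 m
Total distance = 33.3 + 35.4 = 68.7 m

68.69 m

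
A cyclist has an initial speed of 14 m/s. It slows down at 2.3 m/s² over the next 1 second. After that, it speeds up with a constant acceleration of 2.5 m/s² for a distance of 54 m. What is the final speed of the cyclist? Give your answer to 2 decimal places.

20.17 m/s

Phase 1 (decelerating): v₀ = 14.0 m/s, a = -2.3 m/s².
v = v₀ + at = 14.0 + (-2.3)(1) = 11.7 m/s
Δx = v₀t + ½at² = 14.0·1 + 0.5·-2.3·1² = 12.8 m

Phase 2 (accelerating): v₀ = 11.7 m/s, a = 2.5 m/s².
v² = v₀² + 2aΔx = 11.7² + 2·2.5·54 = 407 → v = 20.2 m/s
t = (v − v₀)/a = (20.2 − 11.7)/2.5 = 3.39 s
Final speed = 20.2 m/s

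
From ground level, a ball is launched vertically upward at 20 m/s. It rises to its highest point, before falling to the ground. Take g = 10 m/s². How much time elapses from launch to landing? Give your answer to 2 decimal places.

4.00 s

Phase 1 (rising): v₀ = 20.0 m/s, a = -10 m/s².
v = v₀ + at → t = (0 − 20.0) / -10 = 2.00 s
v² = v₀² + 2aΔx → Δx = (0² − 20.0²)/(2·-10) = 20.0 m

Phase 2 (falling): v₀ = 0 m/s, a = -10 m/s².
Falls 20.0 m from rest: t = √(2·20.0/10) = 2.00 s; v = g·t = 20.0 m/s.
Total time = 2.00 + 2.00 = 4.00 s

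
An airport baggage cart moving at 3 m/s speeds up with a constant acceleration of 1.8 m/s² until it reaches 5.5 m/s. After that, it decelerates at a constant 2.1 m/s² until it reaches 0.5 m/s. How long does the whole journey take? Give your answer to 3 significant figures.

3.77 s

Phase 1 (accelerating): v₀ = 3.00 m/s, a = 1.8 m/s².
v = v₀ + at → t = (5.5 − 3.00) / 1.8 = 1.39 s
v² = v₀² + 2aΔx → Δx = (5.5² − 3.00²)/(2·1.8) = 5.90 m

Phase 2 (decelerating): v₀ = 5.50 m/s, a = -2.1 m/s².
v = v₀ + at → t = (0.5 − 5.50) / -2.1 = 2.38 s
v² = v₀² + 2aΔx → Δx = (0.5² − 5.50²)/(2·-2.1) = 7.14 m
Total time = 1.39 + 2.38 = 3.77 s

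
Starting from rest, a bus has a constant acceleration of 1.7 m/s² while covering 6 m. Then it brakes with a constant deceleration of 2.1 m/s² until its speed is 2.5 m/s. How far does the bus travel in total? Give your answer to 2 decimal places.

9.37 m

Phase 1 (accelerating): v₀ = 0 m/s, a = 1.7 m/s².
v² = v₀² + 2aΔx = 0² + 2·1.7·6 = 20.4 → v = 4.52 m/s
t = (v − v₀)/a = (4.52 − 0)/1.7 = 2.66 s

Phase 2 (decelerating): v₀ = 4.52 m/s, a = -2.1 m/s².
v = v₀ + at → t = (2.5 − 4.52) / -2.1 = 0.960 s
v² = v₀² + 2aΔx → Δx = (2.5² − 4.52²)/(2·-2.1) = 3.37 m
Total distance = 6.00 + 3.37 = 9.37 m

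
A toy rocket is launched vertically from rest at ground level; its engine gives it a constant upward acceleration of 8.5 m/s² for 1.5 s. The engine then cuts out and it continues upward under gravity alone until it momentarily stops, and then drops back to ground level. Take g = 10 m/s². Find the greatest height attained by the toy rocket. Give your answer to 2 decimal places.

Phase 1 (powered ascent): v₀ = 0 m/s, a = 8.5 m/s².
v = v₀ + at = 0 + (8.5)(1.5) = 12.8 m/s
Δx = v₀t + ½at² = 0·1.5 + 0.5·8.5·1.5² = 9.56 m

Phase 2 (coasting upward): v₀ = 12.8 m/s, a = -10 m/s².
v = v₀ + at → t = (0 − 12.8) / -10 = 1.27 s
v² = v₀² + 2aΔx → Δx = (0² − 12.8²)/(2·-10) = 8.13 m
Maximum height = 9.56 + 8.13 = 17.7 m

17.69 m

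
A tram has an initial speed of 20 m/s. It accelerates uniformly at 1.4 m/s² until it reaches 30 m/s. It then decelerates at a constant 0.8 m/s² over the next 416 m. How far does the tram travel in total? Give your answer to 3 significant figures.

Phase 1 (accelerating): v₀ = 20.0 m/s, a = 1.4 m/s².
v = v₀ + at → t = (30 − 20.0) / 1.4 = 7.14 s
v² = v₀² + 2aΔx → Δx = (30² − 20.0²)/(2·1.4) = 179 m

Phase 2 (decelerating): v₀ = 30.0 m/s, a = -0.8 m/s².
v² = v₀² + 2aΔx = 30.0² + 2·-0.8·416 = 234 → v = 15.3 m/s
t = (v − v₀)/a = (15.3 − 30.0)/-0.8 = 18.4 s
Total distance = 179 + 416 = 595 m

595 m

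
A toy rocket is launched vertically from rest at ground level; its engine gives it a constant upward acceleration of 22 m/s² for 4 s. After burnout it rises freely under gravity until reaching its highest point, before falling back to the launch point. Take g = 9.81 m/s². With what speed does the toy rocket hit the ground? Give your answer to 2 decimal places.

Phase 1 (powered ascent): v₀ = 0 m/s, a = 22 m/s².
v = v₀ + at = 0 + (22)(4) = 88.0 m/s
Δx = v₀t + ½at² = 0·4 + 0.5·22·4² = 176 m

Phase 2 (coasting upward): v₀ = 88.0 m/s, a = -9.81 m/s².
v = v₀ + at → t = (0 − 88.0) / -9.81 = 8.97 s
v² = v₀² + 2aΔx → Δx = (0² − 88.0²)/(2·-9.81) = 395 m

Phase 3 (free fall): v₀ = 0 m/s, a = -9.81 m/s².
Falls 571 m from rest: t = √(2·571/9.81) = 10.8 s; v = g·t = 106 m/s.
Impact speed = 106 m/s

105.82 m/s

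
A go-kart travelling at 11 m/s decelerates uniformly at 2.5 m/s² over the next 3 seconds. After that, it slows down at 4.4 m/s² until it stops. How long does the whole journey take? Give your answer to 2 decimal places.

3.80 s

Phase 1 (decelerating): v₀ = 11.0 m/s, a = -2.5 m/s².
v = v₀ + at = 11.0 + (-2.5)(3) = 3.50 m/s
Δx = v₀t + ½at² = 11.0·3 + 0.5·-2.5·3² = 21.8 m

Phase 2 (decelerating): v₀ = 3.50 m/s, a = -4.4 m/s².
v = v₀ + at → t = (0 − 3.50) / -4.4 = 0.795 s
v² = v₀² + 2aΔx → Δx = (0² − 3.50²)/(2·-4.4) = 1.39 m
Total time = 3.00 + 0.795 = 3.80 s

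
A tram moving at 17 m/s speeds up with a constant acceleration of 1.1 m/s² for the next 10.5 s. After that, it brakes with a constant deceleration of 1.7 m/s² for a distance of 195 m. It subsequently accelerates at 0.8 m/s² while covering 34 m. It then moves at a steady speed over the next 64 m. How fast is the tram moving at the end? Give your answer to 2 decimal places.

Phase 1 (accelerating): v₀ = 17.0 m/s, a = 1.1 m/s².
v = v₀ + at = 17.0 + (1.1)(10.5) = 28.6 m/s
Δx = v₀t + ½at² = 17.0·10.5 + 0.5·1.1·10.5² = 239 m

Phase 2 (decelerating): v₀ = 28.6 m/s, a = -1.7 m/s².
v² = v₀² + 2aΔx = 28.6² + 2·-1.7·195 = 152 → v = 12.3 m/s
t = (v − v₀)/a = (12.3 − 28.6)/-1.7 = 9.54 s

Phase 3 (accelerating): v₀ = 12.3 m/s, a = 0.8 m/s².
v² = v₀² + 2aΔx = 12.3² + 2·0.8·34 = 207 → v = 14.4 m/s
t = (v − v₀)/a = (14.4 − 12.3)/0.8 = 2.55 s

Phase 4 (constant speed): v₀ = 14.4 m/s, a = 0 m/s².
Constant speed: t = d/v = 64/14.4 = 4.45 s
Final speed = 14.4 m/s

14.37 m/s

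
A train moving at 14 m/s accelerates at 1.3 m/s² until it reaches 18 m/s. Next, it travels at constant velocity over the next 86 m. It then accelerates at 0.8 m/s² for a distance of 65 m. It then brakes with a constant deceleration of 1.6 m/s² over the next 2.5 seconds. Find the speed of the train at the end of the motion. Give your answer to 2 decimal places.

16.69 m/s

Phase 1 (accelerating): v₀ = 14.0 m/s, a = 1.3 m/s².
v = v₀ + at → t = (18 − 14.0) / 1.3 = 3.08 s
v² = v₀² + 2aΔx → Δx = (18² − 14.0²)/(2·1.3) = 49.2 m

Phase 2 (constant speed): v₀ = 18.0 m/s, a = 0 m/s².
Constant speed: t = d/v = 86/18.0 = 4.78 s

Phase 3 (accelerating): v₀ = 18.0 m/s, a = 0.8 m/s².
v² = v₀² + 2aΔx = 18.0² + 2·0.8·65 = 428 → v = 20.7 m/s
t = (v − v₀)/a = (20.7 − 18.0)/0.8 = 3.36 s

Phase 4 (decelerating): v₀ = 20.7 m/s, a = -1.6 m/s².
v = v₀ + at = 20.7 + (-1.6)(2.5) = 16.7 m/s
Δx = v₀t + ½at² = 20.7·2.5 + 0.5·-1.6·2.5² = 46.7 m
Final speed = 16.7 m/s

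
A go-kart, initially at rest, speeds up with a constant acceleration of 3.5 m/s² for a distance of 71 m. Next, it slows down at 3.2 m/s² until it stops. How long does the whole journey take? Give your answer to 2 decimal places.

13.34 s

Phase 1 (accelerating): v₀ = 0 m/s, a = 3.5 m/s².
v² = v₀² + 2aΔx = 0² + 2·3.5·71 = 497 → v = 22.3 m/s
t = (v − v₀)/a = (22.3 − 0)/3.5 = 6.37 s

Phase 2 (decelerating): v₀ = 22.3 m/s, a = -3.2 m/s².
v = v₀ + at → t = (0 − 22.3) / -3.2 = 6.97 s
v² = v₀² + 2aΔx → Δx = (0² − 22.3²)/(2·-3.2) = 77.7 m
Total time = 6.37 + 6.97 = 13.3 s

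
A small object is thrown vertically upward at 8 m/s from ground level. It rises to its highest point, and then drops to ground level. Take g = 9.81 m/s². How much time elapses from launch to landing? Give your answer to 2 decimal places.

Phase 1 (rising): v₀ = 8.00 m/s, a = -9.81 m/s².
v = v₀ + at → t = (0 − 8.00) / -9.81 = 0.815 s
v² = v₀² + 2aΔx → Δx = (0² − 8.00²)/(2·-9.81) = 3.26 m

Phase 2 (falling): v₀ = 0 m/s, a = -9.81 m/s².
Falls 3.26 m from rest: t = √(2·3.26/9.81) = 0.815 s; v = g·t = 8.00 m/s.
Total time = 0.815 + 0.815 = 1.63 s

1.63 s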